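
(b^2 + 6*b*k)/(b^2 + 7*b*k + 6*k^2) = b/(b + k)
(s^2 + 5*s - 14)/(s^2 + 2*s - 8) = (s + 7)/(s + 4)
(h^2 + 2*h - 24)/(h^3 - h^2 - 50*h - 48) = (h - 4)/(h^2 - 7*h - 8)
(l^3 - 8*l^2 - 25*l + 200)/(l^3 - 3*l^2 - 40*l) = (l - 5)/l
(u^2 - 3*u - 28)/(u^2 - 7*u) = (u + 4)/u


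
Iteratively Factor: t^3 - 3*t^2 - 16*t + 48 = (t - 3)*(t^2 - 16) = (t - 4)*(t - 3)*(t + 4)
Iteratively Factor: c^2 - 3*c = (c - 3)*(c)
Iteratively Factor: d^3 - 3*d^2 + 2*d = (d - 1)*(d^2 - 2*d) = d*(d - 1)*(d - 2)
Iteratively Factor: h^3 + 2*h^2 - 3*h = (h + 3)*(h^2 - h) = (h - 1)*(h + 3)*(h)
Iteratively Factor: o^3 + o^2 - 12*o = (o)*(o^2 + o - 12) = o*(o - 3)*(o + 4)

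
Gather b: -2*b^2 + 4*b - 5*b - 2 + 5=-2*b^2 - b + 3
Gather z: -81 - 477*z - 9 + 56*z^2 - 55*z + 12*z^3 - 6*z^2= 12*z^3 + 50*z^2 - 532*z - 90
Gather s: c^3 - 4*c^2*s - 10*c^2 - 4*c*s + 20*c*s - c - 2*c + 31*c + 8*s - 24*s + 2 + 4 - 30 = c^3 - 10*c^2 + 28*c + s*(-4*c^2 + 16*c - 16) - 24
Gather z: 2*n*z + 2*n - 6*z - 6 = 2*n + z*(2*n - 6) - 6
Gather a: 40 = 40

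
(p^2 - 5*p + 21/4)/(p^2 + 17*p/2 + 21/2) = (4*p^2 - 20*p + 21)/(2*(2*p^2 + 17*p + 21))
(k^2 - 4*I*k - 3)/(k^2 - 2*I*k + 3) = (k - I)/(k + I)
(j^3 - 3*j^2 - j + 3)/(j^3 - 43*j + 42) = (j^2 - 2*j - 3)/(j^2 + j - 42)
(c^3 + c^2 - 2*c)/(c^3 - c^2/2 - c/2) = 2*(c + 2)/(2*c + 1)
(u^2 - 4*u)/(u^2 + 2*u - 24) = u/(u + 6)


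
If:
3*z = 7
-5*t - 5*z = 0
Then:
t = -7/3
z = 7/3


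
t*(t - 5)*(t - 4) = t^3 - 9*t^2 + 20*t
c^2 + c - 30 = (c - 5)*(c + 6)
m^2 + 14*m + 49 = (m + 7)^2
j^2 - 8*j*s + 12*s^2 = (j - 6*s)*(j - 2*s)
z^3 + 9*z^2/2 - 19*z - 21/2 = (z - 3)*(z + 1/2)*(z + 7)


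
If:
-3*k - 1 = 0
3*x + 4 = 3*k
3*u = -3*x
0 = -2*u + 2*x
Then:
No Solution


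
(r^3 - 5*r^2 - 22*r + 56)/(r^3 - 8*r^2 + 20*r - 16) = (r^2 - 3*r - 28)/(r^2 - 6*r + 8)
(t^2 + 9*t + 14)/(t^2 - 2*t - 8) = (t + 7)/(t - 4)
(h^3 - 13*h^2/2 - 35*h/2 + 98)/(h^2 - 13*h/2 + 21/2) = (h^2 - 3*h - 28)/(h - 3)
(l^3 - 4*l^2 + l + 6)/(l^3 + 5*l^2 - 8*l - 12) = (l - 3)/(l + 6)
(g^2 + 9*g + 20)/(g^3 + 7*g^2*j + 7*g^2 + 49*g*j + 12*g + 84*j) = (g + 5)/(g^2 + 7*g*j + 3*g + 21*j)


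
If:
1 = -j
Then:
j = -1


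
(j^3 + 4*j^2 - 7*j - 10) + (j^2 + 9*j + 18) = j^3 + 5*j^2 + 2*j + 8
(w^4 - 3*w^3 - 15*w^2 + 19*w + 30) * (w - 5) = w^5 - 8*w^4 + 94*w^2 - 65*w - 150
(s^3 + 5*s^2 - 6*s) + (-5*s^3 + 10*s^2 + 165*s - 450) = -4*s^3 + 15*s^2 + 159*s - 450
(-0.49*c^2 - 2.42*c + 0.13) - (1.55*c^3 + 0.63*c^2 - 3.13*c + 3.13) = -1.55*c^3 - 1.12*c^2 + 0.71*c - 3.0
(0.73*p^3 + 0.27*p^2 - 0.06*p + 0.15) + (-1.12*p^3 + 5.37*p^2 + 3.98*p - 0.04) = -0.39*p^3 + 5.64*p^2 + 3.92*p + 0.11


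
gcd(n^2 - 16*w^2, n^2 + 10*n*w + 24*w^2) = n + 4*w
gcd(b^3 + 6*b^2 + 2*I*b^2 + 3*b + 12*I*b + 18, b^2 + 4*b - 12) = b + 6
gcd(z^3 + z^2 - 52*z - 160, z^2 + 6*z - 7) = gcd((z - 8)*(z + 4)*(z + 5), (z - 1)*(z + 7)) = 1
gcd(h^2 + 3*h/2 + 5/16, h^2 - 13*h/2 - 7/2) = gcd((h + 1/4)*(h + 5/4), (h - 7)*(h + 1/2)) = 1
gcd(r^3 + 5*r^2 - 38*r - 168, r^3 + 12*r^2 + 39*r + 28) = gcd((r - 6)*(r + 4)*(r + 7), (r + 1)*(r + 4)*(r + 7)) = r^2 + 11*r + 28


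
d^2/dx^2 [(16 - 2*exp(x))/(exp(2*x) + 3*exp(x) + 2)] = 2*(-exp(4*x) + 35*exp(3*x) + 84*exp(2*x) + 14*exp(x) - 52)*exp(x)/(exp(6*x) + 9*exp(5*x) + 33*exp(4*x) + 63*exp(3*x) + 66*exp(2*x) + 36*exp(x) + 8)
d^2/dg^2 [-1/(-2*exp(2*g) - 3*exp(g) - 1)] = (2*(4*exp(g) + 3)^2*exp(g) - (8*exp(g) + 3)*(2*exp(2*g) + 3*exp(g) + 1))*exp(g)/(2*exp(2*g) + 3*exp(g) + 1)^3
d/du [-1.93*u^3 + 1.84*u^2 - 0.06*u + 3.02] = -5.79*u^2 + 3.68*u - 0.06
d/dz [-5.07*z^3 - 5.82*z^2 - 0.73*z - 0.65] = -15.21*z^2 - 11.64*z - 0.73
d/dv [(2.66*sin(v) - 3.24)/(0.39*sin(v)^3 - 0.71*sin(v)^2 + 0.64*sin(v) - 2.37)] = (-2.0748*sin(v)^3 + 5.6794*sin(v)^2 - 4.6008*sin(v) - 4.2306)*cos(v)/(0.1521*sin(v)^6 - 0.5538*sin(v)^5 + 1.0033*sin(v)^4 - 2.7574*sin(v)^3 + 3.775*sin(v)^2 - 3.0336*sin(v) + 5.6169)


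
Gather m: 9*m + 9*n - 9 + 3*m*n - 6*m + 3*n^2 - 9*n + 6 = m*(3*n + 3) + 3*n^2 - 3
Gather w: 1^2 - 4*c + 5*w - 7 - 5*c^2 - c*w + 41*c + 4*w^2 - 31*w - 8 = -5*c^2 + 37*c + 4*w^2 + w*(-c - 26) - 14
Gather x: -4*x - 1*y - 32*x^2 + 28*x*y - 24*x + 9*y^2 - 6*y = -32*x^2 + x*(28*y - 28) + 9*y^2 - 7*y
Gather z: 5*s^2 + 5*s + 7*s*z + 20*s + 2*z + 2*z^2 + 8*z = 5*s^2 + 25*s + 2*z^2 + z*(7*s + 10)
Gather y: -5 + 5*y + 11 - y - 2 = 4*y + 4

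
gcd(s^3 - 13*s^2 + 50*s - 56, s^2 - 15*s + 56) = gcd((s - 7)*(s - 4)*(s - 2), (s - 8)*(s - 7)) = s - 7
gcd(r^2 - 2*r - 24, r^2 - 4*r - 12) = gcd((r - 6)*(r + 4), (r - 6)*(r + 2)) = r - 6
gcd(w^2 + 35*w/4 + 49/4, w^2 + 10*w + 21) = w + 7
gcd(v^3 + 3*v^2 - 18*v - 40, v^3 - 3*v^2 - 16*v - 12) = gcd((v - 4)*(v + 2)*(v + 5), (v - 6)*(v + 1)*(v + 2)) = v + 2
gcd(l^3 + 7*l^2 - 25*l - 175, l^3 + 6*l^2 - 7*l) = l + 7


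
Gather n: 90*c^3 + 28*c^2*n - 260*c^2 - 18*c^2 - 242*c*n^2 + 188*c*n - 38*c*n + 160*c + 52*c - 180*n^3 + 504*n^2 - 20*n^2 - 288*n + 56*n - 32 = 90*c^3 - 278*c^2 + 212*c - 180*n^3 + n^2*(484 - 242*c) + n*(28*c^2 + 150*c - 232) - 32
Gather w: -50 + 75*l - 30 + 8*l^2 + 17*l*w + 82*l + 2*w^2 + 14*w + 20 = 8*l^2 + 157*l + 2*w^2 + w*(17*l + 14) - 60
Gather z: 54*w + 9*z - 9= 54*w + 9*z - 9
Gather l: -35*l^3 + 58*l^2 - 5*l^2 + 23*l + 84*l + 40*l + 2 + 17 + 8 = -35*l^3 + 53*l^2 + 147*l + 27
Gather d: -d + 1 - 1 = -d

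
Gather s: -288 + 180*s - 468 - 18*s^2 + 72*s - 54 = -18*s^2 + 252*s - 810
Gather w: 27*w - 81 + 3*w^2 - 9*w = 3*w^2 + 18*w - 81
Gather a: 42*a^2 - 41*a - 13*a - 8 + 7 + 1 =42*a^2 - 54*a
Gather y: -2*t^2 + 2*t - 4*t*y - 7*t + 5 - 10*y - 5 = -2*t^2 - 5*t + y*(-4*t - 10)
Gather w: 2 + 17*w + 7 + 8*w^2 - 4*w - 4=8*w^2 + 13*w + 5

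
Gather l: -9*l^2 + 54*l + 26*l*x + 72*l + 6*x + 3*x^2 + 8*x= -9*l^2 + l*(26*x + 126) + 3*x^2 + 14*x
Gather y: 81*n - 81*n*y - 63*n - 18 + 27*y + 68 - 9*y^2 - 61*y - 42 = 18*n - 9*y^2 + y*(-81*n - 34) + 8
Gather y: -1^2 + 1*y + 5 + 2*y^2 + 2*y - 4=2*y^2 + 3*y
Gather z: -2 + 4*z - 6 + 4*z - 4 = 8*z - 12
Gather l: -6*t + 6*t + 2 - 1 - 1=0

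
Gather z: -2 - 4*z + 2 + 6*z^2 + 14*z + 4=6*z^2 + 10*z + 4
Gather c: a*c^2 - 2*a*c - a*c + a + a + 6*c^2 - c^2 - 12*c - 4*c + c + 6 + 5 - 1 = 2*a + c^2*(a + 5) + c*(-3*a - 15) + 10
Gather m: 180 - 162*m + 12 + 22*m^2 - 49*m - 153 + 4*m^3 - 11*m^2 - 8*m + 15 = 4*m^3 + 11*m^2 - 219*m + 54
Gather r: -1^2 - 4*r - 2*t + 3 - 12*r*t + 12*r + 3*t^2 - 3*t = r*(8 - 12*t) + 3*t^2 - 5*t + 2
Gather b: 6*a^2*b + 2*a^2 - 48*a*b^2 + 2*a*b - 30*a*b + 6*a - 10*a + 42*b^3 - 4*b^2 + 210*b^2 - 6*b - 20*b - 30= 2*a^2 - 4*a + 42*b^3 + b^2*(206 - 48*a) + b*(6*a^2 - 28*a - 26) - 30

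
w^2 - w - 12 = (w - 4)*(w + 3)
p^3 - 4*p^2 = p^2*(p - 4)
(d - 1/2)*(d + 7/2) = d^2 + 3*d - 7/4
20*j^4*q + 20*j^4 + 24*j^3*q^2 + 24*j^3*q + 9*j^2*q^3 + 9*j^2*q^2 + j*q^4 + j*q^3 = (2*j + q)^2*(5*j + q)*(j*q + j)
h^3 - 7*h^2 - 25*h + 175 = (h - 7)*(h - 5)*(h + 5)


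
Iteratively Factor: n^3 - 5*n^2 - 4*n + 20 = (n + 2)*(n^2 - 7*n + 10) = (n - 5)*(n + 2)*(n - 2)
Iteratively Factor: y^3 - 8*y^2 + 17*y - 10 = (y - 2)*(y^2 - 6*y + 5) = (y - 5)*(y - 2)*(y - 1)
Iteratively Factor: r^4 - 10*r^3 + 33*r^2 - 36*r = (r - 3)*(r^3 - 7*r^2 + 12*r) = (r - 4)*(r - 3)*(r^2 - 3*r) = (r - 4)*(r - 3)^2*(r)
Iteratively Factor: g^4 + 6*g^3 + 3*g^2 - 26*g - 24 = (g + 3)*(g^3 + 3*g^2 - 6*g - 8) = (g - 2)*(g + 3)*(g^2 + 5*g + 4) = (g - 2)*(g + 1)*(g + 3)*(g + 4)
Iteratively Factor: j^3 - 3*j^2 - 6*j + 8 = (j - 4)*(j^2 + j - 2) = (j - 4)*(j + 2)*(j - 1)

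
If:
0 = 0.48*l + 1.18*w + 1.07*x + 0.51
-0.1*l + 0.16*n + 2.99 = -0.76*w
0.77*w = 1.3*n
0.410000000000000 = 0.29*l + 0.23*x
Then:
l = -2.34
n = -2.23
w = -3.77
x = 4.73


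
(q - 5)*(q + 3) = q^2 - 2*q - 15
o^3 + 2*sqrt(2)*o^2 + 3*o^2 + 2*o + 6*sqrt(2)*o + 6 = (o + 3)*(o + sqrt(2))^2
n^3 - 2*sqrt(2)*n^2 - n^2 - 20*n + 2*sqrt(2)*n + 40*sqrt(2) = (n - 5)*(n + 4)*(n - 2*sqrt(2))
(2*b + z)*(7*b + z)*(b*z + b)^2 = 14*b^4*z^2 + 28*b^4*z + 14*b^4 + 9*b^3*z^3 + 18*b^3*z^2 + 9*b^3*z + b^2*z^4 + 2*b^2*z^3 + b^2*z^2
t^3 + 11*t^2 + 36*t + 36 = (t + 2)*(t + 3)*(t + 6)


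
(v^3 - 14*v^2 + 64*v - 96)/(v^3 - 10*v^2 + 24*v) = (v - 4)/v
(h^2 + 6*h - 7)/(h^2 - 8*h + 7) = (h + 7)/(h - 7)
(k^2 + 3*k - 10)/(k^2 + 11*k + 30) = (k - 2)/(k + 6)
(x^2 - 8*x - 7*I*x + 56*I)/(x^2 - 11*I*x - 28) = (x - 8)/(x - 4*I)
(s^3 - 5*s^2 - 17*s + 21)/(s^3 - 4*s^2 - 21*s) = (s - 1)/s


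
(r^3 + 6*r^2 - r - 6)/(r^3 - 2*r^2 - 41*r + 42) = (r + 1)/(r - 7)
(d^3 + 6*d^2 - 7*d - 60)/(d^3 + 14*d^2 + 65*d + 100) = (d - 3)/(d + 5)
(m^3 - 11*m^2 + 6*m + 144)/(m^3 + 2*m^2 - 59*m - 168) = (m - 6)/(m + 7)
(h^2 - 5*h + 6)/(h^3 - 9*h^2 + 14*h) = (h - 3)/(h*(h - 7))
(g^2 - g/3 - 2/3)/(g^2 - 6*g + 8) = (3*g^2 - g - 2)/(3*(g^2 - 6*g + 8))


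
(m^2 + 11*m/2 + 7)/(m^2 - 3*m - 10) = (m + 7/2)/(m - 5)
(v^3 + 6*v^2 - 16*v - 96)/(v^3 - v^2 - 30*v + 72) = (v + 4)/(v - 3)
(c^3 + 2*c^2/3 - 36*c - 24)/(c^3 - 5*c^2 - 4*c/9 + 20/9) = 3*(c^2 - 36)/(3*c^2 - 17*c + 10)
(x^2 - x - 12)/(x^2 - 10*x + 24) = (x + 3)/(x - 6)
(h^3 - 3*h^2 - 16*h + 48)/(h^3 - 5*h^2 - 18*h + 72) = (h - 4)/(h - 6)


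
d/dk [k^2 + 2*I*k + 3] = 2*k + 2*I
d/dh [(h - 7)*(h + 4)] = 2*h - 3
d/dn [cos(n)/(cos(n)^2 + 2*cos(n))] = sin(n)/(cos(n) + 2)^2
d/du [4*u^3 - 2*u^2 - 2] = 4*u*(3*u - 1)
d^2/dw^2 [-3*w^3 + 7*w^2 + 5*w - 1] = 14 - 18*w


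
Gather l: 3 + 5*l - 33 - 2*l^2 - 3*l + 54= -2*l^2 + 2*l + 24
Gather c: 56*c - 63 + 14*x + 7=56*c + 14*x - 56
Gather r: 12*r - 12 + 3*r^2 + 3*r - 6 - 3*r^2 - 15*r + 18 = 0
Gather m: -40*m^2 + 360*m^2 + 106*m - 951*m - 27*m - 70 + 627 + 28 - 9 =320*m^2 - 872*m + 576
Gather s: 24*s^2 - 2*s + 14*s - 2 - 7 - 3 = 24*s^2 + 12*s - 12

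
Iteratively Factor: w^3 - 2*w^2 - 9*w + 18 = (w - 2)*(w^2 - 9) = (w - 2)*(w + 3)*(w - 3)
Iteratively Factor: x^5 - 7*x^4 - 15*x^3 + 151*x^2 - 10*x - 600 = (x + 2)*(x^4 - 9*x^3 + 3*x^2 + 145*x - 300) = (x + 2)*(x + 4)*(x^3 - 13*x^2 + 55*x - 75) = (x - 3)*(x + 2)*(x + 4)*(x^2 - 10*x + 25) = (x - 5)*(x - 3)*(x + 2)*(x + 4)*(x - 5)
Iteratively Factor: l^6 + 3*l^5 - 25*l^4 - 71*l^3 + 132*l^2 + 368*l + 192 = (l + 1)*(l^5 + 2*l^4 - 27*l^3 - 44*l^2 + 176*l + 192) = (l - 3)*(l + 1)*(l^4 + 5*l^3 - 12*l^2 - 80*l - 64) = (l - 3)*(l + 1)*(l + 4)*(l^3 + l^2 - 16*l - 16) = (l - 3)*(l + 1)*(l + 4)^2*(l^2 - 3*l - 4) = (l - 3)*(l + 1)^2*(l + 4)^2*(l - 4)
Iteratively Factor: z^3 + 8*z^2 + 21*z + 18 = (z + 3)*(z^2 + 5*z + 6) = (z + 3)^2*(z + 2)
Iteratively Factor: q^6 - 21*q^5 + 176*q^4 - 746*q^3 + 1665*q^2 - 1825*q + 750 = (q - 1)*(q^5 - 20*q^4 + 156*q^3 - 590*q^2 + 1075*q - 750) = (q - 5)*(q - 1)*(q^4 - 15*q^3 + 81*q^2 - 185*q + 150) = (q - 5)^2*(q - 1)*(q^3 - 10*q^2 + 31*q - 30) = (q - 5)^2*(q - 2)*(q - 1)*(q^2 - 8*q + 15) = (q - 5)^2*(q - 3)*(q - 2)*(q - 1)*(q - 5)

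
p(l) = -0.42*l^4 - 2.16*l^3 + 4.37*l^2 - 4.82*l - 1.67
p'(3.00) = -82.28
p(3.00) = -69.14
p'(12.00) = -3736.10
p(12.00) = -11871.83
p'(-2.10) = -36.19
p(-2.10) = 39.56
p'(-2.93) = -43.80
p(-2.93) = 73.35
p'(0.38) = -2.53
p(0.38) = -3.00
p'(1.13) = -5.64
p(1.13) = -5.34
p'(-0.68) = -13.23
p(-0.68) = 4.22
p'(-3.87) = -38.32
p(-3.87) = 113.42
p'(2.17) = -33.53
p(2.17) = -22.94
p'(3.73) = -149.56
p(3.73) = -152.24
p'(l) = -1.68*l^3 - 6.48*l^2 + 8.74*l - 4.82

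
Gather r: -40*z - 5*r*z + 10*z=-5*r*z - 30*z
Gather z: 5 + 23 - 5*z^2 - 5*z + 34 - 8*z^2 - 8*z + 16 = -13*z^2 - 13*z + 78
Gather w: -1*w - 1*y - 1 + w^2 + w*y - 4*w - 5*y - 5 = w^2 + w*(y - 5) - 6*y - 6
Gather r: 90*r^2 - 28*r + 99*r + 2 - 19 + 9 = 90*r^2 + 71*r - 8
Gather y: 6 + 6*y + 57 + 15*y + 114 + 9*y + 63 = 30*y + 240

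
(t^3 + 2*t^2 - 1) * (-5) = -5*t^3 - 10*t^2 + 5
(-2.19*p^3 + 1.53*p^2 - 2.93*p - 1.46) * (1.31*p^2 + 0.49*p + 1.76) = -2.8689*p^5 + 0.9312*p^4 - 6.943*p^3 - 0.6555*p^2 - 5.8722*p - 2.5696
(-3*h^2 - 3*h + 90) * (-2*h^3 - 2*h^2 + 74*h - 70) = 6*h^5 + 12*h^4 - 396*h^3 - 192*h^2 + 6870*h - 6300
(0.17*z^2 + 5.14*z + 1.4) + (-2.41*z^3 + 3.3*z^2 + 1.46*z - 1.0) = -2.41*z^3 + 3.47*z^2 + 6.6*z + 0.4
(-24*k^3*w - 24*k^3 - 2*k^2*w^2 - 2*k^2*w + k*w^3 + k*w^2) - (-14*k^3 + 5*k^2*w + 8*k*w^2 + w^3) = -24*k^3*w - 10*k^3 - 2*k^2*w^2 - 7*k^2*w + k*w^3 - 7*k*w^2 - w^3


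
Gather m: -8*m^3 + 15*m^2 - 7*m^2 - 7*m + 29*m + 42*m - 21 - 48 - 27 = -8*m^3 + 8*m^2 + 64*m - 96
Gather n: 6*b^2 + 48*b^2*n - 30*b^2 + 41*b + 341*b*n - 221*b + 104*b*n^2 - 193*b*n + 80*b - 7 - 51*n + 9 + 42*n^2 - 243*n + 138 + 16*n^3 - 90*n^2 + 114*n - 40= -24*b^2 - 100*b + 16*n^3 + n^2*(104*b - 48) + n*(48*b^2 + 148*b - 180) + 100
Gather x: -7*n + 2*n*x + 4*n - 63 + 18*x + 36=-3*n + x*(2*n + 18) - 27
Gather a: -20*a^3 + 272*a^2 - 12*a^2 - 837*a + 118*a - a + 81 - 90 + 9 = -20*a^3 + 260*a^2 - 720*a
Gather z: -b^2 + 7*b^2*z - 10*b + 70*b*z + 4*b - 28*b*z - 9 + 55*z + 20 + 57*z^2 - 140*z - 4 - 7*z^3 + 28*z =-b^2 - 6*b - 7*z^3 + 57*z^2 + z*(7*b^2 + 42*b - 57) + 7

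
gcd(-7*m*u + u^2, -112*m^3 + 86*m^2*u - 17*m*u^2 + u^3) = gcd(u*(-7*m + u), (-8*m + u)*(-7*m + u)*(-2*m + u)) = -7*m + u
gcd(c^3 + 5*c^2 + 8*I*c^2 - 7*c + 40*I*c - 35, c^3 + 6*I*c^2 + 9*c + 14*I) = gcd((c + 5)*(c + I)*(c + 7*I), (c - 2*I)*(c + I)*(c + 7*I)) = c^2 + 8*I*c - 7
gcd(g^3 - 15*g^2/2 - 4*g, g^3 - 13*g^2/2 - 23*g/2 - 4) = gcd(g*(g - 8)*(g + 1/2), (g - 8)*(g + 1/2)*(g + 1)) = g^2 - 15*g/2 - 4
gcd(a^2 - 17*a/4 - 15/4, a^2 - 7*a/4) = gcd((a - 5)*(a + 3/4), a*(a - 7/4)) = 1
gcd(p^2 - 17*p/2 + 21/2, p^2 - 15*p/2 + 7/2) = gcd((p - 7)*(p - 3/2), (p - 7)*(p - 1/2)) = p - 7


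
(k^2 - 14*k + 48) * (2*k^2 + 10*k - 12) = 2*k^4 - 18*k^3 - 56*k^2 + 648*k - 576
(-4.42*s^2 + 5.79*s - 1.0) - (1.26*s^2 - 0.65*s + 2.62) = -5.68*s^2 + 6.44*s - 3.62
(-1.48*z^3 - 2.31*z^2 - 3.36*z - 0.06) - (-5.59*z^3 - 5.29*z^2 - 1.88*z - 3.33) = 4.11*z^3 + 2.98*z^2 - 1.48*z + 3.27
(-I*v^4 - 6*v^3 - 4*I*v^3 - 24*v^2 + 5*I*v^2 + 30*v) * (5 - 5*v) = 5*I*v^5 + 30*v^4 + 15*I*v^4 + 90*v^3 - 45*I*v^3 - 270*v^2 + 25*I*v^2 + 150*v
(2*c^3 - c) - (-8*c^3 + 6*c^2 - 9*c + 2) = 10*c^3 - 6*c^2 + 8*c - 2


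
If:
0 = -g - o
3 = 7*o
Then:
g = -3/7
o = 3/7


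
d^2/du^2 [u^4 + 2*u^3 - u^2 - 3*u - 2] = 12*u^2 + 12*u - 2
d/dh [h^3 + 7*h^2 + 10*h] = 3*h^2 + 14*h + 10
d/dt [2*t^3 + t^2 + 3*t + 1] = 6*t^2 + 2*t + 3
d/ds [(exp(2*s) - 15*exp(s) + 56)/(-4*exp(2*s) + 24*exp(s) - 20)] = 3*(-3*exp(2*s) + 34*exp(s) - 87)*exp(s)/(4*(exp(4*s) - 12*exp(3*s) + 46*exp(2*s) - 60*exp(s) + 25))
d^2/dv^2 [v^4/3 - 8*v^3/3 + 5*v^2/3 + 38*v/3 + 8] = 4*v^2 - 16*v + 10/3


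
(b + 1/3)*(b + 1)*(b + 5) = b^3 + 19*b^2/3 + 7*b + 5/3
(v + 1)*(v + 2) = v^2 + 3*v + 2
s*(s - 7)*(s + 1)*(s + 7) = s^4 + s^3 - 49*s^2 - 49*s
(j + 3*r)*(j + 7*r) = j^2 + 10*j*r + 21*r^2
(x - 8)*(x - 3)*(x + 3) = x^3 - 8*x^2 - 9*x + 72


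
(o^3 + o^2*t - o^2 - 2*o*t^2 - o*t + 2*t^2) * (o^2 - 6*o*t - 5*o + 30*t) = o^5 - 5*o^4*t - 6*o^4 - 8*o^3*t^2 + 30*o^3*t + 5*o^3 + 12*o^2*t^3 + 48*o^2*t^2 - 25*o^2*t - 72*o*t^3 - 40*o*t^2 + 60*t^3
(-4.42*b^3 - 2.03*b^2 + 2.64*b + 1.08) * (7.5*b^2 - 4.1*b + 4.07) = -33.15*b^5 + 2.897*b^4 + 10.1336*b^3 - 10.9861*b^2 + 6.3168*b + 4.3956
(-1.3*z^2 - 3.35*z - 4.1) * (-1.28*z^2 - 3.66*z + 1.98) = 1.664*z^4 + 9.046*z^3 + 14.935*z^2 + 8.373*z - 8.118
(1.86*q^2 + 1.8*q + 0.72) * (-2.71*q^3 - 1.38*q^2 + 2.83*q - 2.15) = -5.0406*q^5 - 7.4448*q^4 + 0.828600000000001*q^3 + 0.1014*q^2 - 1.8324*q - 1.548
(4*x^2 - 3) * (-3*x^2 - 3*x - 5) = -12*x^4 - 12*x^3 - 11*x^2 + 9*x + 15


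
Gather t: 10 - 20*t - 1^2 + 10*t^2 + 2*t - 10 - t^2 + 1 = 9*t^2 - 18*t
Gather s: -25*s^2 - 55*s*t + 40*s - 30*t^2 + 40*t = -25*s^2 + s*(40 - 55*t) - 30*t^2 + 40*t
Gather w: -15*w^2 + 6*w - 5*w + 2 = -15*w^2 + w + 2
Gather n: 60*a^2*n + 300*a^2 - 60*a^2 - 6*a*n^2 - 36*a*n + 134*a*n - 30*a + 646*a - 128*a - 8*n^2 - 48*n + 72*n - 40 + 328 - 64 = 240*a^2 + 488*a + n^2*(-6*a - 8) + n*(60*a^2 + 98*a + 24) + 224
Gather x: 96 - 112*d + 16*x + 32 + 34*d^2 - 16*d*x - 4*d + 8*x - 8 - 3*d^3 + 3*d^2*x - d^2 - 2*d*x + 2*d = -3*d^3 + 33*d^2 - 114*d + x*(3*d^2 - 18*d + 24) + 120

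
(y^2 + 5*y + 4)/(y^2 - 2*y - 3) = (y + 4)/(y - 3)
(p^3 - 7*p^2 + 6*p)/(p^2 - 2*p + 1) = p*(p - 6)/(p - 1)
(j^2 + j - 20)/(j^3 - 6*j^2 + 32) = (j + 5)/(j^2 - 2*j - 8)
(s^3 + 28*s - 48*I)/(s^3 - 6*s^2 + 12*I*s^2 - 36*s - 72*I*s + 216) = (s^2 - 6*I*s - 8)/(s^2 + 6*s*(-1 + I) - 36*I)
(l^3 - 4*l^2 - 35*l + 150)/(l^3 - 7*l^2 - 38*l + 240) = (l - 5)/(l - 8)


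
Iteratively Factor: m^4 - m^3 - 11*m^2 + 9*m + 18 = (m - 2)*(m^3 + m^2 - 9*m - 9) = (m - 3)*(m - 2)*(m^2 + 4*m + 3) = (m - 3)*(m - 2)*(m + 3)*(m + 1)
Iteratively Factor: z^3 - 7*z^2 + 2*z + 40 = (z - 5)*(z^2 - 2*z - 8) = (z - 5)*(z + 2)*(z - 4)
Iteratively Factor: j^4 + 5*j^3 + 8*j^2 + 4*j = (j + 1)*(j^3 + 4*j^2 + 4*j) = (j + 1)*(j + 2)*(j^2 + 2*j) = j*(j + 1)*(j + 2)*(j + 2)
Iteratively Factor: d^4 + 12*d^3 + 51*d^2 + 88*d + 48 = (d + 1)*(d^3 + 11*d^2 + 40*d + 48) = (d + 1)*(d + 4)*(d^2 + 7*d + 12) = (d + 1)*(d + 4)^2*(d + 3)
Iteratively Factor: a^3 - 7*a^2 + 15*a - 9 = (a - 3)*(a^2 - 4*a + 3) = (a - 3)^2*(a - 1)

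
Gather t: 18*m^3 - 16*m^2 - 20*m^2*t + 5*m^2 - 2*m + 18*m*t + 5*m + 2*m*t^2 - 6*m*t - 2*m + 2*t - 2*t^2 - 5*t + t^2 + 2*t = 18*m^3 - 11*m^2 + m + t^2*(2*m - 1) + t*(-20*m^2 + 12*m - 1)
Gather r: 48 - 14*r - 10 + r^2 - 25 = r^2 - 14*r + 13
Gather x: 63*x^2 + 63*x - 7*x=63*x^2 + 56*x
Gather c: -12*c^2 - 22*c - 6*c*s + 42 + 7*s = -12*c^2 + c*(-6*s - 22) + 7*s + 42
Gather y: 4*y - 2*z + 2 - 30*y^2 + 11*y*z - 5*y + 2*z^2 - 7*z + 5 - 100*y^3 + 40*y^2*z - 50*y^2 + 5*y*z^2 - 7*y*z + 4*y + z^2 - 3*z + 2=-100*y^3 + y^2*(40*z - 80) + y*(5*z^2 + 4*z + 3) + 3*z^2 - 12*z + 9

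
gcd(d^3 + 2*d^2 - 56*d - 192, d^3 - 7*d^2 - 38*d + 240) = d^2 - 2*d - 48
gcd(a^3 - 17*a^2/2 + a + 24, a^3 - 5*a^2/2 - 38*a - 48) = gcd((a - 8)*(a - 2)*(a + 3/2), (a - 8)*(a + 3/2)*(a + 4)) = a^2 - 13*a/2 - 12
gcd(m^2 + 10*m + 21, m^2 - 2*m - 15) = m + 3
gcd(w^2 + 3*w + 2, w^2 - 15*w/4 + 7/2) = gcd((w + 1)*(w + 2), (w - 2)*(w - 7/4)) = 1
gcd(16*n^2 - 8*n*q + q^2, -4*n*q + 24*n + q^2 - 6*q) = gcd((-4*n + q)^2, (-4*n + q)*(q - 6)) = -4*n + q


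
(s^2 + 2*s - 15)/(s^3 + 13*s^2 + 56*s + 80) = (s - 3)/(s^2 + 8*s + 16)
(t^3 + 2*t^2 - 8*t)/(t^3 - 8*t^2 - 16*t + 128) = t*(t - 2)/(t^2 - 12*t + 32)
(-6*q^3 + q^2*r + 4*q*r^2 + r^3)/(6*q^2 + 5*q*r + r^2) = -q + r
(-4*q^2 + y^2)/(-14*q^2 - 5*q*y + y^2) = (-2*q + y)/(-7*q + y)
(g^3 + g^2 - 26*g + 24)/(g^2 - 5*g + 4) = g + 6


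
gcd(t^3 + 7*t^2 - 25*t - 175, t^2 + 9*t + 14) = t + 7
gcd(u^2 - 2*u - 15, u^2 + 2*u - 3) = u + 3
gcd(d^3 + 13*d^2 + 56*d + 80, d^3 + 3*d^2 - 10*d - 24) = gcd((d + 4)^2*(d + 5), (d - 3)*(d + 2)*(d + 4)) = d + 4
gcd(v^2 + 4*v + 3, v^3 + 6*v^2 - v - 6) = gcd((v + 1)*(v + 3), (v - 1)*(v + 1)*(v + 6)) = v + 1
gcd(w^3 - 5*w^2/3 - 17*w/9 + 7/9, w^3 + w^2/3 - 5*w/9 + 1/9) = w^2 + 2*w/3 - 1/3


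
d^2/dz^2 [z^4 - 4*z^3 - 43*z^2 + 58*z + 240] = 12*z^2 - 24*z - 86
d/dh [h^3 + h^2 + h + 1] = 3*h^2 + 2*h + 1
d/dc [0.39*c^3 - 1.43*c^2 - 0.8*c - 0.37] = 1.17*c^2 - 2.86*c - 0.8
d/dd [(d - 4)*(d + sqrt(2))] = 2*d - 4 + sqrt(2)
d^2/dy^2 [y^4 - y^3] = 6*y*(2*y - 1)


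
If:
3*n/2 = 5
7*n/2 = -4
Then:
No Solution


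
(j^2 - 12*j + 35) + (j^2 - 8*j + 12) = 2*j^2 - 20*j + 47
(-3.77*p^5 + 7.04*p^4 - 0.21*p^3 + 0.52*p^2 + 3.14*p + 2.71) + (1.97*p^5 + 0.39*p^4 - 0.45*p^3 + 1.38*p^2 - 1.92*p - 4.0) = -1.8*p^5 + 7.43*p^4 - 0.66*p^3 + 1.9*p^2 + 1.22*p - 1.29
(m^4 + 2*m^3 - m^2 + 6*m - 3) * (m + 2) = m^5 + 4*m^4 + 3*m^3 + 4*m^2 + 9*m - 6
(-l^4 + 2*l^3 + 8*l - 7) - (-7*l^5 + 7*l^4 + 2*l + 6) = 7*l^5 - 8*l^4 + 2*l^3 + 6*l - 13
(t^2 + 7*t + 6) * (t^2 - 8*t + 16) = t^4 - t^3 - 34*t^2 + 64*t + 96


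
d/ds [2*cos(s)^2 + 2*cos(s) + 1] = -2*sin(s) - 2*sin(2*s)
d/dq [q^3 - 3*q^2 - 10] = 3*q*(q - 2)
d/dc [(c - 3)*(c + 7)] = 2*c + 4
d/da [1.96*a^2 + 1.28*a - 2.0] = 3.92*a + 1.28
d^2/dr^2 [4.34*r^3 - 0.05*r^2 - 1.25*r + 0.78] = 26.04*r - 0.1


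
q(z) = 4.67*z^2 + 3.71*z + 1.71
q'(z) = 9.34*z + 3.71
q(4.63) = 119.00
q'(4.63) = 46.95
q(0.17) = 2.48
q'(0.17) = 5.30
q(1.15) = 12.15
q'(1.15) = 14.45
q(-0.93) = 2.30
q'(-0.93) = -4.98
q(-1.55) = 7.18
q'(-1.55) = -10.77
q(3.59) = 75.22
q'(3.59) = 37.24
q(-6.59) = 180.07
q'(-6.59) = -57.84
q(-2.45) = 20.65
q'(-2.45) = -19.17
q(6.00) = 192.09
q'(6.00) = 59.75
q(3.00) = 54.87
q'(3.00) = 31.73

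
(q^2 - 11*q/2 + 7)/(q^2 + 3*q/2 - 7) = (2*q - 7)/(2*q + 7)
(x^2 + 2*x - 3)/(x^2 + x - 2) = (x + 3)/(x + 2)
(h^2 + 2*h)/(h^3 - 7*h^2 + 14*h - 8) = h*(h + 2)/(h^3 - 7*h^2 + 14*h - 8)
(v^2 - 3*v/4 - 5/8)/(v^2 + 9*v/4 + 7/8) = (4*v - 5)/(4*v + 7)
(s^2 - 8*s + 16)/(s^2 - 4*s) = (s - 4)/s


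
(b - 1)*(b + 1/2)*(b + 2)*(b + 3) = b^4 + 9*b^3/2 + 3*b^2 - 11*b/2 - 3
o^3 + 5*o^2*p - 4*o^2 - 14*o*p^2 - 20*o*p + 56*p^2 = (o - 4)*(o - 2*p)*(o + 7*p)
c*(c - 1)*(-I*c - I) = -I*c^3 + I*c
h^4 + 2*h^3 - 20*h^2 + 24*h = h*(h - 2)^2*(h + 6)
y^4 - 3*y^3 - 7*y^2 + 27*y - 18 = (y - 3)*(y - 2)*(y - 1)*(y + 3)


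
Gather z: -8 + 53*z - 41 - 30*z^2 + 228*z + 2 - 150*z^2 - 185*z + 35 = -180*z^2 + 96*z - 12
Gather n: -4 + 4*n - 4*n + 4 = 0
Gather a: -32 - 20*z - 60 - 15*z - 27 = -35*z - 119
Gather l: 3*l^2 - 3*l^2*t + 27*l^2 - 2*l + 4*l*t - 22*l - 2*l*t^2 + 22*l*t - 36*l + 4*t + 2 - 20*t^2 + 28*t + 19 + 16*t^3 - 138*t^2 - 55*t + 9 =l^2*(30 - 3*t) + l*(-2*t^2 + 26*t - 60) + 16*t^3 - 158*t^2 - 23*t + 30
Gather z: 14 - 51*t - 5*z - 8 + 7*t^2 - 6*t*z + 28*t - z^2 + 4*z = 7*t^2 - 23*t - z^2 + z*(-6*t - 1) + 6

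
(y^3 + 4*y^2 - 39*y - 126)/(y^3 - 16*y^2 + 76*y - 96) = (y^2 + 10*y + 21)/(y^2 - 10*y + 16)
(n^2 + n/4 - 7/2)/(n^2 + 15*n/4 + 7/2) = (4*n - 7)/(4*n + 7)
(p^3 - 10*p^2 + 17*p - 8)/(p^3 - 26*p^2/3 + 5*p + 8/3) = 3*(p - 1)/(3*p + 1)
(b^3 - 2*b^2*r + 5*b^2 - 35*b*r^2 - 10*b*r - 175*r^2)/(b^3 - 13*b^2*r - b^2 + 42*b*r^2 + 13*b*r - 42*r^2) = (-b^2 - 5*b*r - 5*b - 25*r)/(-b^2 + 6*b*r + b - 6*r)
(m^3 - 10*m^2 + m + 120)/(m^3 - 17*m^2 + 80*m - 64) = (m^2 - 2*m - 15)/(m^2 - 9*m + 8)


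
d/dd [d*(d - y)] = 2*d - y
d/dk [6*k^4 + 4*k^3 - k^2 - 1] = 2*k*(12*k^2 + 6*k - 1)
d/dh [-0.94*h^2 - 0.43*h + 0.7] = -1.88*h - 0.43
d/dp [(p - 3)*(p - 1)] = 2*p - 4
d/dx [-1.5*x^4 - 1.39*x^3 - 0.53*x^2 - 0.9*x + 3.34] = -6.0*x^3 - 4.17*x^2 - 1.06*x - 0.9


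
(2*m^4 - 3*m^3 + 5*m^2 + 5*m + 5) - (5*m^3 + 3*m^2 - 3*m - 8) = 2*m^4 - 8*m^3 + 2*m^2 + 8*m + 13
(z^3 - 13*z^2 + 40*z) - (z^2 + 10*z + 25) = z^3 - 14*z^2 + 30*z - 25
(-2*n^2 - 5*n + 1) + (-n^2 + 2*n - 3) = -3*n^2 - 3*n - 2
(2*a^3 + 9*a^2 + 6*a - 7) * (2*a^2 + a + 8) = 4*a^5 + 20*a^4 + 37*a^3 + 64*a^2 + 41*a - 56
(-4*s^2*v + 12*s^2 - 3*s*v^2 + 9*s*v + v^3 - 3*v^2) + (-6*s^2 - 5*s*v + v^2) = -4*s^2*v + 6*s^2 - 3*s*v^2 + 4*s*v + v^3 - 2*v^2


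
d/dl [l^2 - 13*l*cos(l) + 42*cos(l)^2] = 13*l*sin(l) + 2*l - 42*sin(2*l) - 13*cos(l)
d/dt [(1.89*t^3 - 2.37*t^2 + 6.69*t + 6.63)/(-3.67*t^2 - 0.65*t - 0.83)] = (-6.9363*t^4 - 2.457*t^3 + 21.3867*t^2 + 52.5984*t - 1.2432)/(13.4689*t^4 + 4.771*t^3 + 6.5147*t^2 + 1.079*t + 0.6889)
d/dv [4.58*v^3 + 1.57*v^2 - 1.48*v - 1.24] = 13.74*v^2 + 3.14*v - 1.48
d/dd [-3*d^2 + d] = 1 - 6*d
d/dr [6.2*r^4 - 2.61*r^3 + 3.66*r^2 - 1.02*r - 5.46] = 24.8*r^3 - 7.83*r^2 + 7.32*r - 1.02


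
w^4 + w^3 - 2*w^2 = w^2*(w - 1)*(w + 2)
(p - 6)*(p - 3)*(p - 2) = p^3 - 11*p^2 + 36*p - 36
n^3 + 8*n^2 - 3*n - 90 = (n - 3)*(n + 5)*(n + 6)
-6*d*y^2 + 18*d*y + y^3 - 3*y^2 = y*(-6*d + y)*(y - 3)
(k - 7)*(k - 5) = k^2 - 12*k + 35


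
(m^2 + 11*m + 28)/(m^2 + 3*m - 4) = (m + 7)/(m - 1)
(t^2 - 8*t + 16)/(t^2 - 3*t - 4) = (t - 4)/(t + 1)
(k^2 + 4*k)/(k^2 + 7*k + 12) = k/(k + 3)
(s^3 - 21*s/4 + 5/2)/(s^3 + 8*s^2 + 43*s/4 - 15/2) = (s - 2)/(s + 6)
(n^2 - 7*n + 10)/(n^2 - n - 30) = (-n^2 + 7*n - 10)/(-n^2 + n + 30)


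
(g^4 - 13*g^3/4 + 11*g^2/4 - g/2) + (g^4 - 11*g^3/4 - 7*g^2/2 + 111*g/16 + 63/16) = 2*g^4 - 6*g^3 - 3*g^2/4 + 103*g/16 + 63/16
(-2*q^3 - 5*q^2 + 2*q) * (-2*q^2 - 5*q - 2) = 4*q^5 + 20*q^4 + 25*q^3 - 4*q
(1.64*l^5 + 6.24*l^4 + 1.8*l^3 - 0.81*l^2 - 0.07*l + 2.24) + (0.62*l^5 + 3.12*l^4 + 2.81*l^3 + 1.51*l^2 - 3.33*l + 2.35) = 2.26*l^5 + 9.36*l^4 + 4.61*l^3 + 0.7*l^2 - 3.4*l + 4.59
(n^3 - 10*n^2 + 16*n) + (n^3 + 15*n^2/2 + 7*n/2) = 2*n^3 - 5*n^2/2 + 39*n/2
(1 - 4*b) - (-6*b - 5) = 2*b + 6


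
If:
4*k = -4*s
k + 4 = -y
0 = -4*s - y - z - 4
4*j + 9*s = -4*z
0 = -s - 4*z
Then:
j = 0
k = 0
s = 0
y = -4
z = 0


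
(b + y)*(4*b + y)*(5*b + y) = 20*b^3 + 29*b^2*y + 10*b*y^2 + y^3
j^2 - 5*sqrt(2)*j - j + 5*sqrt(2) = (j - 1)*(j - 5*sqrt(2))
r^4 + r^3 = r^3*(r + 1)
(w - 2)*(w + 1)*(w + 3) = w^3 + 2*w^2 - 5*w - 6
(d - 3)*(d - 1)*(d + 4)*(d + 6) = d^4 + 6*d^3 - 13*d^2 - 66*d + 72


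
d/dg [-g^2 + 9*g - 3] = 9 - 2*g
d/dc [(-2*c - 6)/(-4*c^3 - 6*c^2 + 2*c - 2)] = (2*c^3 + 3*c^2 - c - (c + 3)*(6*c^2 + 6*c - 1) + 1)/(2*c^3 + 3*c^2 - c + 1)^2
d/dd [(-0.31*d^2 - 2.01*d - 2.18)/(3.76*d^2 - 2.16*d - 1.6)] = (8.2272*d^2 + 17.3856*d - 1.4928)/(14.1376*d^4 - 16.2432*d^3 - 7.3664*d^2 + 6.912*d + 2.56)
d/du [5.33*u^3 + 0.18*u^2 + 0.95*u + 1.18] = 15.99*u^2 + 0.36*u + 0.95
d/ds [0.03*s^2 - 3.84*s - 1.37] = 0.06*s - 3.84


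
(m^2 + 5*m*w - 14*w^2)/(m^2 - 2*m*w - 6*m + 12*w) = (m + 7*w)/(m - 6)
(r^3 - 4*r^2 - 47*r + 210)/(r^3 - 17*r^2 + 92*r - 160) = (r^2 + r - 42)/(r^2 - 12*r + 32)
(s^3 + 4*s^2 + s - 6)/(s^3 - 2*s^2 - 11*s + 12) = (s + 2)/(s - 4)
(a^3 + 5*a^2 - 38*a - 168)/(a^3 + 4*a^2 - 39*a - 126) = (a + 4)/(a + 3)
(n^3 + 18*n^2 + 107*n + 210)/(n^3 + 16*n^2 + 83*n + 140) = (n + 6)/(n + 4)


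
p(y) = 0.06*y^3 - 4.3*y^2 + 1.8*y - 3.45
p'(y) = 0.18*y^2 - 8.6*y + 1.8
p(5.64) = -119.31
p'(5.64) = -40.98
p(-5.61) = -159.47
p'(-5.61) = 55.71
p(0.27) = -3.28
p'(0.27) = -0.51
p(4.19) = -66.99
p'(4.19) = -31.07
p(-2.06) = -25.93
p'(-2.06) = 20.28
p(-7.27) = -266.86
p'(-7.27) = 73.84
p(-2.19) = -28.65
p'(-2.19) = 21.50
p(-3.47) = -63.98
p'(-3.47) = 33.81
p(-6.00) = -182.01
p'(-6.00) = 59.88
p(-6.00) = -182.01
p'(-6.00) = 59.88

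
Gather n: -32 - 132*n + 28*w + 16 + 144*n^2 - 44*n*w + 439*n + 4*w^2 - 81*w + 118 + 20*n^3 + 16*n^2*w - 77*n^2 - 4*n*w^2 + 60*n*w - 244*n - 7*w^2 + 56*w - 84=20*n^3 + n^2*(16*w + 67) + n*(-4*w^2 + 16*w + 63) - 3*w^2 + 3*w + 18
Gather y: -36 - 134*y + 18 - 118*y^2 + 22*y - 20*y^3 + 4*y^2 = -20*y^3 - 114*y^2 - 112*y - 18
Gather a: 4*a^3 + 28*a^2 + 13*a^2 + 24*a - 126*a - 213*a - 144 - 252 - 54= 4*a^3 + 41*a^2 - 315*a - 450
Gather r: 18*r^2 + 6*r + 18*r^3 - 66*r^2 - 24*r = 18*r^3 - 48*r^2 - 18*r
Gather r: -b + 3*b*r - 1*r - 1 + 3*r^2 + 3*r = -b + 3*r^2 + r*(3*b + 2) - 1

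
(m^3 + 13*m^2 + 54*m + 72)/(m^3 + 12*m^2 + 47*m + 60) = (m + 6)/(m + 5)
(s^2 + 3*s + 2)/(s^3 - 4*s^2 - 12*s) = (s + 1)/(s*(s - 6))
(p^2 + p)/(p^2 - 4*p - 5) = p/(p - 5)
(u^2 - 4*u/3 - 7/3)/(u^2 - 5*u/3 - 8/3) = (3*u - 7)/(3*u - 8)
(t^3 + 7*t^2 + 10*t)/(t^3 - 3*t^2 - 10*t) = (t + 5)/(t - 5)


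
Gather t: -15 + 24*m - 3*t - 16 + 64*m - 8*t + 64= 88*m - 11*t + 33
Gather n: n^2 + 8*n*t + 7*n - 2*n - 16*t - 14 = n^2 + n*(8*t + 5) - 16*t - 14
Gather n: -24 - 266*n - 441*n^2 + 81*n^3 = 81*n^3 - 441*n^2 - 266*n - 24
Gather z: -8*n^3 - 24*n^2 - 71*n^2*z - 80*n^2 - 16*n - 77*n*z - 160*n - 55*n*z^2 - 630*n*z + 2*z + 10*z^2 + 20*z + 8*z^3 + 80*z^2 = -8*n^3 - 104*n^2 - 176*n + 8*z^3 + z^2*(90 - 55*n) + z*(-71*n^2 - 707*n + 22)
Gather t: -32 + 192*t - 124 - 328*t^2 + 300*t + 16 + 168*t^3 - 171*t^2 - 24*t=168*t^3 - 499*t^2 + 468*t - 140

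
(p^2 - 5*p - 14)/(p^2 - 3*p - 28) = (p + 2)/(p + 4)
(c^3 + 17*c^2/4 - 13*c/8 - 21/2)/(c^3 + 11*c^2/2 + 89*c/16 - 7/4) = 2*(2*c - 3)/(4*c - 1)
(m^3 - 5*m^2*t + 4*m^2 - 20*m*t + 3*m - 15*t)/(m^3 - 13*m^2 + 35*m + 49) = (m^2 - 5*m*t + 3*m - 15*t)/(m^2 - 14*m + 49)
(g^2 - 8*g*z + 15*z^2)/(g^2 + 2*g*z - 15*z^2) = (g - 5*z)/(g + 5*z)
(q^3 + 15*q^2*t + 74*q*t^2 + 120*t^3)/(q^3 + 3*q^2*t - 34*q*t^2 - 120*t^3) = (q + 6*t)/(q - 6*t)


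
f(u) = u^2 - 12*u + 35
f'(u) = 2*u - 12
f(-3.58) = 90.78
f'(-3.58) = -19.16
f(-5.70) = 135.89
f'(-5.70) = -23.40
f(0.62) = 27.94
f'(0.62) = -10.76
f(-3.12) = 82.17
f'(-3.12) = -18.24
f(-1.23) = 51.27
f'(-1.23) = -14.46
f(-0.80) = 45.24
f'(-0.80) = -13.60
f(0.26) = 31.95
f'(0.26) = -11.48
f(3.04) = 7.76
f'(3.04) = -5.92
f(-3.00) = 80.00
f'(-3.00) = -18.00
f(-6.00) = 143.00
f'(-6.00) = -24.00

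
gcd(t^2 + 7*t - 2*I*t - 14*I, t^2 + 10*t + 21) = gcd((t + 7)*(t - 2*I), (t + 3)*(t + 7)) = t + 7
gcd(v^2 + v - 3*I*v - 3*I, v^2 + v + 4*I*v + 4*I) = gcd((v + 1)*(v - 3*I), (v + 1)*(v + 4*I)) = v + 1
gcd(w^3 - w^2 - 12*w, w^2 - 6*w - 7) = 1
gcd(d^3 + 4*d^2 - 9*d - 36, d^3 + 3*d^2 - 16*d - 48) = d^2 + 7*d + 12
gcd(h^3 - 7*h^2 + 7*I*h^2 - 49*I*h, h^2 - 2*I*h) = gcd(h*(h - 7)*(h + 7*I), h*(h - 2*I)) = h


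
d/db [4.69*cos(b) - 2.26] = -4.69*sin(b)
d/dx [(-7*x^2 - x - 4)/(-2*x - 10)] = (7*x^2 + 70*x + 1)/(2*(x^2 + 10*x + 25))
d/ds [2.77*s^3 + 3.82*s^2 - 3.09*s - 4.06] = 8.31*s^2 + 7.64*s - 3.09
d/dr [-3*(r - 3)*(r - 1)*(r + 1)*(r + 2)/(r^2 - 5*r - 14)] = 6*(-r^3 + 12*r^2 - 21*r - 2)/(r^2 - 14*r + 49)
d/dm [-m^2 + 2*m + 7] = 2 - 2*m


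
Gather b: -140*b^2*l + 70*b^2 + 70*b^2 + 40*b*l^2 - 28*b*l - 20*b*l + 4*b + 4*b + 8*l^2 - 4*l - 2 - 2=b^2*(140 - 140*l) + b*(40*l^2 - 48*l + 8) + 8*l^2 - 4*l - 4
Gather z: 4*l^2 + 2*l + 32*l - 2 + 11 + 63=4*l^2 + 34*l + 72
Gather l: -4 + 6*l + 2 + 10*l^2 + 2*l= 10*l^2 + 8*l - 2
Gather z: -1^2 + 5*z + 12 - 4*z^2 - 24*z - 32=-4*z^2 - 19*z - 21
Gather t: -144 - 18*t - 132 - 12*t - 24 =-30*t - 300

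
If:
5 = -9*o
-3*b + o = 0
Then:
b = -5/27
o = -5/9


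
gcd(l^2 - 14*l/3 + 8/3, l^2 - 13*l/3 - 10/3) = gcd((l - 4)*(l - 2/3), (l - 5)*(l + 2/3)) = 1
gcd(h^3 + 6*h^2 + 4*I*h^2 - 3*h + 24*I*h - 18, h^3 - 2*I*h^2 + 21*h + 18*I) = h^2 + 4*I*h - 3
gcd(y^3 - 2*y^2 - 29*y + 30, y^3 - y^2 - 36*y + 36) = y^2 - 7*y + 6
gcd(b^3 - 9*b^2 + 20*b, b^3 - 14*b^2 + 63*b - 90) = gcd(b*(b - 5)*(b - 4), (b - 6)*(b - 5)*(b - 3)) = b - 5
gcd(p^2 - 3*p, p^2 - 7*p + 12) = p - 3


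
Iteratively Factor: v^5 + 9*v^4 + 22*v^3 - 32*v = (v)*(v^4 + 9*v^3 + 22*v^2 - 32) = v*(v + 4)*(v^3 + 5*v^2 + 2*v - 8) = v*(v + 2)*(v + 4)*(v^2 + 3*v - 4) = v*(v - 1)*(v + 2)*(v + 4)*(v + 4)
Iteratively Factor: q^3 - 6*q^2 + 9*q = (q - 3)*(q^2 - 3*q) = (q - 3)^2*(q)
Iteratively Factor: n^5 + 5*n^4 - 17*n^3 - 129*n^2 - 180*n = (n + 4)*(n^4 + n^3 - 21*n^2 - 45*n) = n*(n + 4)*(n^3 + n^2 - 21*n - 45) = n*(n + 3)*(n + 4)*(n^2 - 2*n - 15) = n*(n + 3)^2*(n + 4)*(n - 5)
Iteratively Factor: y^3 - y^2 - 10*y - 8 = (y - 4)*(y^2 + 3*y + 2) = (y - 4)*(y + 1)*(y + 2)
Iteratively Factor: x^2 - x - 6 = (x - 3)*(x + 2)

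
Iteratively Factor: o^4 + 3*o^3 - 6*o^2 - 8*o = (o + 4)*(o^3 - o^2 - 2*o) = (o + 1)*(o + 4)*(o^2 - 2*o) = o*(o + 1)*(o + 4)*(o - 2)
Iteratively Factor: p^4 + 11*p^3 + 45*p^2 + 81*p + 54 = (p + 3)*(p^3 + 8*p^2 + 21*p + 18) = (p + 2)*(p + 3)*(p^2 + 6*p + 9) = (p + 2)*(p + 3)^2*(p + 3)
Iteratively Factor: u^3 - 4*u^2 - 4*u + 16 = (u + 2)*(u^2 - 6*u + 8) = (u - 2)*(u + 2)*(u - 4)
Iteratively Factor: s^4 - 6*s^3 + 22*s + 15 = (s - 3)*(s^3 - 3*s^2 - 9*s - 5) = (s - 3)*(s + 1)*(s^2 - 4*s - 5) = (s - 3)*(s + 1)^2*(s - 5)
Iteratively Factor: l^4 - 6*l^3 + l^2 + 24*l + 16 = (l - 4)*(l^3 - 2*l^2 - 7*l - 4) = (l - 4)*(l + 1)*(l^2 - 3*l - 4) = (l - 4)^2*(l + 1)*(l + 1)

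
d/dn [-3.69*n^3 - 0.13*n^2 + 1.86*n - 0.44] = -11.07*n^2 - 0.26*n + 1.86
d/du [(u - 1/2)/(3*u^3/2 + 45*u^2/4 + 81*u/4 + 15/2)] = 2*(-8*u^3 - 24*u^2 + 30*u + 47)/(3*(4*u^6 + 60*u^5 + 333*u^4 + 850*u^3 + 1029*u^2 + 540*u + 100))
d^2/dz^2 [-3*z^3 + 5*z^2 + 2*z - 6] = 10 - 18*z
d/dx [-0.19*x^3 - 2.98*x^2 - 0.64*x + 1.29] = -0.57*x^2 - 5.96*x - 0.64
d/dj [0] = 0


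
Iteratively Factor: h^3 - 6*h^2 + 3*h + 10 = (h + 1)*(h^2 - 7*h + 10) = (h - 5)*(h + 1)*(h - 2)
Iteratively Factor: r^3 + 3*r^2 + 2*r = (r + 2)*(r^2 + r) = (r + 1)*(r + 2)*(r)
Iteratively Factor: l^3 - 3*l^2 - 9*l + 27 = (l + 3)*(l^2 - 6*l + 9) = (l - 3)*(l + 3)*(l - 3)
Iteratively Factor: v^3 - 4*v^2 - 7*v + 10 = (v + 2)*(v^2 - 6*v + 5) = (v - 1)*(v + 2)*(v - 5)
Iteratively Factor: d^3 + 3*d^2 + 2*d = (d + 2)*(d^2 + d) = d*(d + 2)*(d + 1)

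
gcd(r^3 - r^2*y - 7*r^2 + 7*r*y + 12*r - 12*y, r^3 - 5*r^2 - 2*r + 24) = r^2 - 7*r + 12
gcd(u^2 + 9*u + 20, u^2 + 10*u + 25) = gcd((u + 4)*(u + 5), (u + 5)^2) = u + 5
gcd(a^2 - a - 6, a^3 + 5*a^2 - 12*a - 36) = a^2 - a - 6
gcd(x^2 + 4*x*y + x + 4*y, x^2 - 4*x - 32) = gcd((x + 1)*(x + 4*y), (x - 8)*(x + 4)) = 1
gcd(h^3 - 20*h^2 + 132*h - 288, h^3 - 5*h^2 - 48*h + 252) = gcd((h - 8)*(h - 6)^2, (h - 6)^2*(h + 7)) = h^2 - 12*h + 36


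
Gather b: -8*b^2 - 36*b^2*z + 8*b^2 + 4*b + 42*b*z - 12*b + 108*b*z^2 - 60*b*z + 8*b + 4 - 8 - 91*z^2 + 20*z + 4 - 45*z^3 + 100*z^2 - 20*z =-36*b^2*z + b*(108*z^2 - 18*z) - 45*z^3 + 9*z^2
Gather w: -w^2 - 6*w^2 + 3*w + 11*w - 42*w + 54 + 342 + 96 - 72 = -7*w^2 - 28*w + 420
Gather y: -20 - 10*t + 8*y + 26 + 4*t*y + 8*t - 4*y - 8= -2*t + y*(4*t + 4) - 2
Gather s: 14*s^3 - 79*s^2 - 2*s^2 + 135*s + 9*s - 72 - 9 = 14*s^3 - 81*s^2 + 144*s - 81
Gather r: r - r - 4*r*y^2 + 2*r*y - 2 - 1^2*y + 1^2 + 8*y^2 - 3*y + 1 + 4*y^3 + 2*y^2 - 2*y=r*(-4*y^2 + 2*y) + 4*y^3 + 10*y^2 - 6*y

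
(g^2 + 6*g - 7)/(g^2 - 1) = (g + 7)/(g + 1)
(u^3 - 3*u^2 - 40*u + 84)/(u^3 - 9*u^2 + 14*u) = (u + 6)/u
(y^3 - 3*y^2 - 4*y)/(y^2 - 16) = y*(y + 1)/(y + 4)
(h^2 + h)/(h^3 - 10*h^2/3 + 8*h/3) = 3*(h + 1)/(3*h^2 - 10*h + 8)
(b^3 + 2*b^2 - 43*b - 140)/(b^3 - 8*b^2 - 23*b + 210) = (b + 4)/(b - 6)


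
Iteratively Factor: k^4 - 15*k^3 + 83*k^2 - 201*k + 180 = (k - 4)*(k^3 - 11*k^2 + 39*k - 45) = (k - 4)*(k - 3)*(k^2 - 8*k + 15) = (k - 5)*(k - 4)*(k - 3)*(k - 3)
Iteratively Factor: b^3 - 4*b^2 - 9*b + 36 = (b - 4)*(b^2 - 9) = (b - 4)*(b + 3)*(b - 3)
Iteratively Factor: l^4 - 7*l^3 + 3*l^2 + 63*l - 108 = (l - 3)*(l^3 - 4*l^2 - 9*l + 36) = (l - 3)*(l + 3)*(l^2 - 7*l + 12) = (l - 4)*(l - 3)*(l + 3)*(l - 3)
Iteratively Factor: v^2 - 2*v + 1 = (v - 1)*(v - 1)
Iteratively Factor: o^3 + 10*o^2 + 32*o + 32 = (o + 4)*(o^2 + 6*o + 8) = (o + 4)^2*(o + 2)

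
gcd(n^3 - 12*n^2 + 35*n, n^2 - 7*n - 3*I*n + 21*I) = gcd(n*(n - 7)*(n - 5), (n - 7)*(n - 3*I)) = n - 7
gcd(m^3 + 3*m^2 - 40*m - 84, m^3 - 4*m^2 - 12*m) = m^2 - 4*m - 12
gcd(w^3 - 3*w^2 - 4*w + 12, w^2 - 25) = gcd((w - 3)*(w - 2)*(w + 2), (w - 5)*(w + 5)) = 1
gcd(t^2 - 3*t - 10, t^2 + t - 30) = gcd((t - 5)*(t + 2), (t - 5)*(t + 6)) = t - 5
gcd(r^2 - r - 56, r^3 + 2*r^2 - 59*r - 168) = r^2 - r - 56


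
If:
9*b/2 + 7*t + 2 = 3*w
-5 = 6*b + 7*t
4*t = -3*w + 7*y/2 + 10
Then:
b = -49*y/69 - 74/23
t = 14*y/23 + 47/23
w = 49*y/138 + 14/23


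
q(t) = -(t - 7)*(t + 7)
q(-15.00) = -176.00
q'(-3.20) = 6.40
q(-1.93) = 45.28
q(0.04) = 49.00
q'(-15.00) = 30.00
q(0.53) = 48.72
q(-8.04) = -15.64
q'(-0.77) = 1.54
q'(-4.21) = 8.42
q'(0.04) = -0.08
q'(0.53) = -1.06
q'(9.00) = -18.00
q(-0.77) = 48.41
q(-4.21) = 31.28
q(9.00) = -32.00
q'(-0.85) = 1.70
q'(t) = -2*t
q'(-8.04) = 16.08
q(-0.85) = 48.28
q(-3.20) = 38.76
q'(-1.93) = 3.86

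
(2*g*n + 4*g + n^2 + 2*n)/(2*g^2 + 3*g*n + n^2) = (n + 2)/(g + n)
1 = 1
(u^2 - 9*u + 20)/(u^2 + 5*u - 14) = (u^2 - 9*u + 20)/(u^2 + 5*u - 14)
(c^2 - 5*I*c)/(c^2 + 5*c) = (c - 5*I)/(c + 5)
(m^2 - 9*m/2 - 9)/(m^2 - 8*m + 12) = (m + 3/2)/(m - 2)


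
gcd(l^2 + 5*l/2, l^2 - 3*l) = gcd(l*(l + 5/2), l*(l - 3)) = l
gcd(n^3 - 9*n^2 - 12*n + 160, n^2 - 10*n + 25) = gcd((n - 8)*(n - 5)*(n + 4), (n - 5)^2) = n - 5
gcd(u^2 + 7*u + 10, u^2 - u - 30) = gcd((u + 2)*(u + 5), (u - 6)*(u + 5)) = u + 5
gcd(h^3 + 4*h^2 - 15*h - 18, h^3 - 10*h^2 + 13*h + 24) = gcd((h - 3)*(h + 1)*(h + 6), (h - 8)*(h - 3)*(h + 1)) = h^2 - 2*h - 3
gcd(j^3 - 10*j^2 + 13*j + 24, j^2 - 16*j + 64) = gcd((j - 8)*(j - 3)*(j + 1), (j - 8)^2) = j - 8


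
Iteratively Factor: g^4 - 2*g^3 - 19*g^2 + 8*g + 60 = (g - 5)*(g^3 + 3*g^2 - 4*g - 12) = (g - 5)*(g - 2)*(g^2 + 5*g + 6) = (g - 5)*(g - 2)*(g + 2)*(g + 3)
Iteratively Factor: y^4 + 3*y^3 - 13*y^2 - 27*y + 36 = (y + 3)*(y^3 - 13*y + 12) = (y - 1)*(y + 3)*(y^2 + y - 12) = (y - 3)*(y - 1)*(y + 3)*(y + 4)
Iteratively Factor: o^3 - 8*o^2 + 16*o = (o - 4)*(o^2 - 4*o) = (o - 4)^2*(o)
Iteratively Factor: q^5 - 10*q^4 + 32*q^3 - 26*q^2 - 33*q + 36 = (q - 3)*(q^4 - 7*q^3 + 11*q^2 + 7*q - 12) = (q - 3)^2*(q^3 - 4*q^2 - q + 4) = (q - 4)*(q - 3)^2*(q^2 - 1) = (q - 4)*(q - 3)^2*(q + 1)*(q - 1)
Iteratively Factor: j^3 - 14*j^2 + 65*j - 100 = (j - 5)*(j^2 - 9*j + 20) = (j - 5)*(j - 4)*(j - 5)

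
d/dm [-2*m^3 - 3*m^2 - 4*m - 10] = -6*m^2 - 6*m - 4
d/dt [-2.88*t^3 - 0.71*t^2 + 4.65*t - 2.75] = -8.64*t^2 - 1.42*t + 4.65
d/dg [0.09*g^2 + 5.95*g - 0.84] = 0.18*g + 5.95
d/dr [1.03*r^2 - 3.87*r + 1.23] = 2.06*r - 3.87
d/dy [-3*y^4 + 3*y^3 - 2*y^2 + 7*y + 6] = -12*y^3 + 9*y^2 - 4*y + 7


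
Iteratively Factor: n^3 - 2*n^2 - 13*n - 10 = (n + 2)*(n^2 - 4*n - 5) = (n + 1)*(n + 2)*(n - 5)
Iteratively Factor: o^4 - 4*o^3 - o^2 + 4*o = (o - 1)*(o^3 - 3*o^2 - 4*o) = (o - 1)*(o + 1)*(o^2 - 4*o) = o*(o - 1)*(o + 1)*(o - 4)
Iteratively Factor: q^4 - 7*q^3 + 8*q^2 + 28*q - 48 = (q + 2)*(q^3 - 9*q^2 + 26*q - 24) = (q - 3)*(q + 2)*(q^2 - 6*q + 8) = (q - 3)*(q - 2)*(q + 2)*(q - 4)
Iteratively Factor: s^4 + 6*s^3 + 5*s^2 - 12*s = (s + 4)*(s^3 + 2*s^2 - 3*s) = (s + 3)*(s + 4)*(s^2 - s) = s*(s + 3)*(s + 4)*(s - 1)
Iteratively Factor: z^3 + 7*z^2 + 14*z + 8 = (z + 1)*(z^2 + 6*z + 8) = (z + 1)*(z + 4)*(z + 2)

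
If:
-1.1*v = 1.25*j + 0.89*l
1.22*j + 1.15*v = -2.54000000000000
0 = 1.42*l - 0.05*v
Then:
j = 50.18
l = -1.95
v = -55.44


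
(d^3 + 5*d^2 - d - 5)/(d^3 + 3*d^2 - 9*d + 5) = (d + 1)/(d - 1)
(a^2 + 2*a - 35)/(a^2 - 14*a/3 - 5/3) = 3*(a + 7)/(3*a + 1)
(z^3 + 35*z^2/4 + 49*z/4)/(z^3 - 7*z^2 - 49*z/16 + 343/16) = 4*z*(z + 7)/(4*z^2 - 35*z + 49)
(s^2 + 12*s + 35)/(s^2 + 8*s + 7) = (s + 5)/(s + 1)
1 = 1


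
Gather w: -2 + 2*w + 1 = 2*w - 1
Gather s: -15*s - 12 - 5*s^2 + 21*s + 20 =-5*s^2 + 6*s + 8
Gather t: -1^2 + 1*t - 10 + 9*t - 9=10*t - 20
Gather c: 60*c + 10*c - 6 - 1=70*c - 7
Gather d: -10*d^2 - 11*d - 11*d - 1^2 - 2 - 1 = -10*d^2 - 22*d - 4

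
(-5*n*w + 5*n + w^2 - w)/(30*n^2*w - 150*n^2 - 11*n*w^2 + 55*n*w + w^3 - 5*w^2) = (w - 1)/(-6*n*w + 30*n + w^2 - 5*w)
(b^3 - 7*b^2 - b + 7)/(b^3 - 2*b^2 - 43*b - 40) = (b^2 - 8*b + 7)/(b^2 - 3*b - 40)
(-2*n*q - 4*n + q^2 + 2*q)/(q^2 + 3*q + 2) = (-2*n + q)/(q + 1)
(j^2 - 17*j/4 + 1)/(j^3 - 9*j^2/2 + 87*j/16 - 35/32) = 8*(j - 4)/(8*j^2 - 34*j + 35)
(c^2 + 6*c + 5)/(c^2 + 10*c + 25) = (c + 1)/(c + 5)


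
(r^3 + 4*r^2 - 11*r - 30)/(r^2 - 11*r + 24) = (r^2 + 7*r + 10)/(r - 8)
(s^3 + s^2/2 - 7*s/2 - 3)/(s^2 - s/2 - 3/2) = (2*s^2 - s - 6)/(2*s - 3)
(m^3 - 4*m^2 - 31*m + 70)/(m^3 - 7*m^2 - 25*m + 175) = (m - 2)/(m - 5)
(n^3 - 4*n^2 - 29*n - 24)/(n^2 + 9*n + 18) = (n^2 - 7*n - 8)/(n + 6)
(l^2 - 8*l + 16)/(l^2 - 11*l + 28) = (l - 4)/(l - 7)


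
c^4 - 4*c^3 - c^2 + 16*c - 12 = (c - 3)*(c - 2)*(c - 1)*(c + 2)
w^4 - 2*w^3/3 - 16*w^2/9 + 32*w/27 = w*(w - 4/3)*(w - 2/3)*(w + 4/3)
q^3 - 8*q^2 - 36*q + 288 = (q - 8)*(q - 6)*(q + 6)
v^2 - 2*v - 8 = (v - 4)*(v + 2)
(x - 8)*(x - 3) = x^2 - 11*x + 24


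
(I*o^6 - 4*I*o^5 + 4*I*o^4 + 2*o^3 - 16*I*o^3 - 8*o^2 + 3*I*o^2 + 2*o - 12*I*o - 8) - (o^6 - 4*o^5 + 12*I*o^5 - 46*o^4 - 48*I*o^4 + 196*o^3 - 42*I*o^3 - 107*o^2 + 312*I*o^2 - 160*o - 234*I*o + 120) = -o^6 + I*o^6 + 4*o^5 - 16*I*o^5 + 46*o^4 + 52*I*o^4 - 194*o^3 + 26*I*o^3 + 99*o^2 - 309*I*o^2 + 162*o + 222*I*o - 128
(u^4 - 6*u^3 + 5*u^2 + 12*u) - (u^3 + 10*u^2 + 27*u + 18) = u^4 - 7*u^3 - 5*u^2 - 15*u - 18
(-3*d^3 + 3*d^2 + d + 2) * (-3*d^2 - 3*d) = 9*d^5 - 12*d^3 - 9*d^2 - 6*d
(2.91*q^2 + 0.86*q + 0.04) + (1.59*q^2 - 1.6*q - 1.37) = 4.5*q^2 - 0.74*q - 1.33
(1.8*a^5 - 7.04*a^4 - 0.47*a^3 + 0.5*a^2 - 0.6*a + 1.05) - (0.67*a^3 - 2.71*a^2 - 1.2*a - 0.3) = 1.8*a^5 - 7.04*a^4 - 1.14*a^3 + 3.21*a^2 + 0.6*a + 1.35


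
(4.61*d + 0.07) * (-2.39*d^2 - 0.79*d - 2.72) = -11.0179*d^3 - 3.8092*d^2 - 12.5945*d - 0.1904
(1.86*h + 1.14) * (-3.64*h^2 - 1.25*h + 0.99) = -6.7704*h^3 - 6.4746*h^2 + 0.4164*h + 1.1286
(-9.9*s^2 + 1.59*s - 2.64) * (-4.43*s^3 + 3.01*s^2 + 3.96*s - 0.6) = 43.857*s^5 - 36.8427*s^4 - 22.7229*s^3 + 4.29*s^2 - 11.4084*s + 1.584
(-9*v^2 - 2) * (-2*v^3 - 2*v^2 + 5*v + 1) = 18*v^5 + 18*v^4 - 41*v^3 - 5*v^2 - 10*v - 2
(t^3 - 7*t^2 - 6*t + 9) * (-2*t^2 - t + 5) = -2*t^5 + 13*t^4 + 24*t^3 - 47*t^2 - 39*t + 45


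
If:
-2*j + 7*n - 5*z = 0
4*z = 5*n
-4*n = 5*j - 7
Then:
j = 21/47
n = 56/47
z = 70/47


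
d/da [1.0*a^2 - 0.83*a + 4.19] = 2.0*a - 0.83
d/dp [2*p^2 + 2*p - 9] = 4*p + 2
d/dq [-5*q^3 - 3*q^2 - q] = -15*q^2 - 6*q - 1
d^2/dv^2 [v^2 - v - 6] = 2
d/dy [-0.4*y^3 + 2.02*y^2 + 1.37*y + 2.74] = -1.2*y^2 + 4.04*y + 1.37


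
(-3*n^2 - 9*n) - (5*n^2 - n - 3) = -8*n^2 - 8*n + 3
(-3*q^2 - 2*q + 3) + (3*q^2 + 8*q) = 6*q + 3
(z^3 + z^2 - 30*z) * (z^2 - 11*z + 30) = z^5 - 10*z^4 - 11*z^3 + 360*z^2 - 900*z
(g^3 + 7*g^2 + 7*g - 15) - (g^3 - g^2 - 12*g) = 8*g^2 + 19*g - 15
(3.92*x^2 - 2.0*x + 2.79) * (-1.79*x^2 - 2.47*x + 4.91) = -7.0168*x^4 - 6.1024*x^3 + 19.1931*x^2 - 16.7113*x + 13.6989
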